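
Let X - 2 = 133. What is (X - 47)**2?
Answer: 7744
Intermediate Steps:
X = 135 (X = 2 + 133 = 135)
(X - 47)**2 = (135 - 47)**2 = 88**2 = 7744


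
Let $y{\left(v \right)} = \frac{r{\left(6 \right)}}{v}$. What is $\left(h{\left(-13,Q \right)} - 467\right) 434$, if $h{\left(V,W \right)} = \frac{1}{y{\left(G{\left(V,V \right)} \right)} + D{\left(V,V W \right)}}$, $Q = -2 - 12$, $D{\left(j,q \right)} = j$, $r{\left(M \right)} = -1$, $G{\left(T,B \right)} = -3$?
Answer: $- \frac{3851533}{19} \approx -2.0271 \cdot 10^{5}$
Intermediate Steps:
$y{\left(v \right)} = - \frac{1}{v}$
$Q = -14$ ($Q = -2 - 12 = -14$)
$h{\left(V,W \right)} = \frac{1}{\frac{1}{3} + V}$ ($h{\left(V,W \right)} = \frac{1}{- \frac{1}{-3} + V} = \frac{1}{\left(-1\right) \left(- \frac{1}{3}\right) + V} = \frac{1}{\frac{1}{3} + V}$)
$\left(h{\left(-13,Q \right)} - 467\right) 434 = \left(\frac{3}{1 + 3 \left(-13\right)} - 467\right) 434 = \left(\frac{3}{1 - 39} - 467\right) 434 = \left(\frac{3}{-38} - 467\right) 434 = \left(3 \left(- \frac{1}{38}\right) - 467\right) 434 = \left(- \frac{3}{38} - 467\right) 434 = \left(- \frac{17749}{38}\right) 434 = - \frac{3851533}{19}$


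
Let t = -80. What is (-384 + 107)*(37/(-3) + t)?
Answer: 76729/3 ≈ 25576.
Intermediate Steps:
(-384 + 107)*(37/(-3) + t) = (-384 + 107)*(37/(-3) - 80) = -277*(37*(-⅓) - 80) = -277*(-37/3 - 80) = -277*(-277/3) = 76729/3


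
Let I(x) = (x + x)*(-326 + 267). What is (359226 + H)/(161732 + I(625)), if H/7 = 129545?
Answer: 1266041/87982 ≈ 14.390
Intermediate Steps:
I(x) = -118*x (I(x) = (2*x)*(-59) = -118*x)
H = 906815 (H = 7*129545 = 906815)
(359226 + H)/(161732 + I(625)) = (359226 + 906815)/(161732 - 118*625) = 1266041/(161732 - 73750) = 1266041/87982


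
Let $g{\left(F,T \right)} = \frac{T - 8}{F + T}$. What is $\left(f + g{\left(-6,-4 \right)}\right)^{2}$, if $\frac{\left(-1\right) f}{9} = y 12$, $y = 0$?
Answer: $\frac{36}{25} \approx 1.44$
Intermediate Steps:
$g{\left(F,T \right)} = \frac{-8 + T}{F + T}$
$f = 0$ ($f = - 9 \cdot 0 \cdot 12 = \left(-9\right) 0 = 0$)
$\left(f + g{\left(-6,-4 \right)}\right)^{2} = \left(0 + \frac{-8 - 4}{-6 - 4}\right)^{2} = \left(0 + \frac{1}{-10} \left(-12\right)\right)^{2} = \left(0 - - \frac{6}{5}\right)^{2} = \left(0 + \frac{6}{5}\right)^{2} = \left(\frac{6}{5}\right)^{2} = \frac{36}{25}$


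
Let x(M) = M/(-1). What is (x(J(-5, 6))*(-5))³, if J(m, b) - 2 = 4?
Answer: 27000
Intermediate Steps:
J(m, b) = 6 (J(m, b) = 2 + 4 = 6)
x(M) = -M (x(M) = M*(-1) = -M)
(x(J(-5, 6))*(-5))³ = (-1*6*(-5))³ = (-6*(-5))³ = 30³ = 27000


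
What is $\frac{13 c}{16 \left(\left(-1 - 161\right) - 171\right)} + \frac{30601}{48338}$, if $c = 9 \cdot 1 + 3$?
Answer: $\frac{6479225}{10731036} \approx 0.60378$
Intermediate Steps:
$c = 12$ ($c = 9 + 3 = 12$)
$\frac{13 c}{16 \left(\left(-1 - 161\right) - 171\right)} + \frac{30601}{48338} = \frac{13 \cdot 12}{16 \left(\left(-1 - 161\right) - 171\right)} + \frac{30601}{48338} = \frac{156}{16 \left(-162 - 171\right)} + 30601 \cdot \frac{1}{48338} = \frac{156}{16 \left(-333\right)} + \frac{30601}{48338} = \frac{156}{-5328} + \frac{30601}{48338} = 156 \left(- \frac{1}{5328}\right) + \frac{30601}{48338} = - \frac{13}{444} + \frac{30601}{48338} = \frac{6479225}{10731036}$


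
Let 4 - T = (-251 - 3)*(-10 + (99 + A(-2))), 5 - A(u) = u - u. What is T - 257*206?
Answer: -29062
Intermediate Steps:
A(u) = 5 (A(u) = 5 - (u - u) = 5 - 1*0 = 5 + 0 = 5)
T = 23880 (T = 4 - (-251 - 3)*(-10 + (99 + 5)) = 4 - (-254)*(-10 + 104) = 4 - (-254)*94 = 4 - 1*(-23876) = 4 + 23876 = 23880)
T - 257*206 = 23880 - 257*206 = 23880 - 52942 = -29062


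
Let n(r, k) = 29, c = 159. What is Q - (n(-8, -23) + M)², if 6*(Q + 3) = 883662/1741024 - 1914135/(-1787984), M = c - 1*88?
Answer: -486527352665285/48639422744 ≈ -10003.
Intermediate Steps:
M = 71 (M = 159 - 1*88 = 159 - 88 = 71)
Q = -133125225285/48639422744 (Q = -3 + (883662/1741024 - 1914135/(-1787984))/6 = -3 + (883662*(1/1741024) - 1914135*(-1/1787984))/6 = -3 + (441831/870512 + 1914135/1787984)/6 = -3 + (⅙)*(38379128841/24319711372) = -3 + 12793042947/48639422744 = -133125225285/48639422744 ≈ -2.7370)
Q - (n(-8, -23) + M)² = -133125225285/48639422744 - (29 + 71)² = -133125225285/48639422744 - 1*100² = -133125225285/48639422744 - 1*10000 = -133125225285/48639422744 - 10000 = -486527352665285/48639422744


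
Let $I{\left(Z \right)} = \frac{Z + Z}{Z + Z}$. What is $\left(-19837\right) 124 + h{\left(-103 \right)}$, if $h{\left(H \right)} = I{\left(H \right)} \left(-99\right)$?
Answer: $-2459887$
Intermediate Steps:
$I{\left(Z \right)} = 1$ ($I{\left(Z \right)} = \frac{2 Z}{2 Z} = 2 Z \frac{1}{2 Z} = 1$)
$h{\left(H \right)} = -99$ ($h{\left(H \right)} = 1 \left(-99\right) = -99$)
$\left(-19837\right) 124 + h{\left(-103 \right)} = \left(-19837\right) 124 - 99 = -2459788 - 99 = -2459887$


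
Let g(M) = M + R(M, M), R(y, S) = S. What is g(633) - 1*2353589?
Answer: -2352323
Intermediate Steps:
g(M) = 2*M (g(M) = M + M = 2*M)
g(633) - 1*2353589 = 2*633 - 1*2353589 = 1266 - 2353589 = -2352323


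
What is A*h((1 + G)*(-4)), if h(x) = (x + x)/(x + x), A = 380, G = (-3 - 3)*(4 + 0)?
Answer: 380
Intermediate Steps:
G = -24 (G = -6*4 = -24)
h(x) = 1 (h(x) = (2*x)/((2*x)) = (2*x)*(1/(2*x)) = 1)
A*h((1 + G)*(-4)) = 380*1 = 380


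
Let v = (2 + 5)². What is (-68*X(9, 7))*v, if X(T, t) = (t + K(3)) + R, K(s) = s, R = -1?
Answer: -29988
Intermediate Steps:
v = 49 (v = 7² = 49)
X(T, t) = 2 + t (X(T, t) = (t + 3) - 1 = (3 + t) - 1 = 2 + t)
(-68*X(9, 7))*v = -68*(2 + 7)*49 = -68*9*49 = -612*49 = -29988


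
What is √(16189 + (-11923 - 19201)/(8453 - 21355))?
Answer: 7*√13751267699/6451 ≈ 127.25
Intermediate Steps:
√(16189 + (-11923 - 19201)/(8453 - 21355)) = √(16189 - 31124/(-12902)) = √(16189 - 31124*(-1/12902)) = √(16189 + 15562/6451) = √(104450801/6451) = 7*√13751267699/6451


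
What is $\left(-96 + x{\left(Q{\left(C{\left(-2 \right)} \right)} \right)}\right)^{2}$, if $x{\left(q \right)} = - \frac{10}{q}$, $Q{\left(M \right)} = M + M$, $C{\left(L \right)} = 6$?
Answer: $\frac{337561}{36} \approx 9376.7$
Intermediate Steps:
$Q{\left(M \right)} = 2 M$
$\left(-96 + x{\left(Q{\left(C{\left(-2 \right)} \right)} \right)}\right)^{2} = \left(-96 - \frac{10}{2 \cdot 6}\right)^{2} = \left(-96 - \frac{10}{12}\right)^{2} = \left(-96 - \frac{5}{6}\right)^{2} = \left(- \frac{581}{6}\right)^{2} = \frac{337561}{36}$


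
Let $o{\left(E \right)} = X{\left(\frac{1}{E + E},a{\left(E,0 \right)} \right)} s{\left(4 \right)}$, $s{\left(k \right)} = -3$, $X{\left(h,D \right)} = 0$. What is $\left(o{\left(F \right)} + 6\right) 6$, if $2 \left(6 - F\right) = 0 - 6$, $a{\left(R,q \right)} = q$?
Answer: $36$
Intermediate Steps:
$F = 9$ ($F = 6 - \frac{0 - 6}{2} = 6 - -3 = 6 + 3 = 9$)
$o{\left(E \right)} = 0$ ($o{\left(E \right)} = 0 \left(-3\right) = 0$)
$\left(o{\left(F \right)} + 6\right) 6 = \left(0 + 6\right) 6 = 6 \cdot 6 = 36$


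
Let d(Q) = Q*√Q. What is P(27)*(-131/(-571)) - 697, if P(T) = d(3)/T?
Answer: -697 + 131*√3/5139 ≈ -696.96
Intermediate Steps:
d(Q) = Q^(3/2)
P(T) = 3*√3/T (P(T) = 3^(3/2)/T = (3*√3)/T = 3*√3/T)
P(27)*(-131/(-571)) - 697 = (3*√3/27)*(-131/(-571)) - 697 = (3*√3*(1/27))*(-131*(-1/571)) - 697 = (√3/9)*(131/571) - 697 = 131*√3/5139 - 697 = -697 + 131*√3/5139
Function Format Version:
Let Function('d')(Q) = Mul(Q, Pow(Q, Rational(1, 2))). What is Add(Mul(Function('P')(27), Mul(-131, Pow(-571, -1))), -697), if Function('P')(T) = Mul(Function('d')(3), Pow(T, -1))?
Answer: Add(-697, Mul(Rational(131, 5139), Pow(3, Rational(1, 2)))) ≈ -696.96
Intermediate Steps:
Function('d')(Q) = Pow(Q, Rational(3, 2))
Function('P')(T) = Mul(3, Pow(3, Rational(1, 2)), Pow(T, -1)) (Function('P')(T) = Mul(Pow(3, Rational(3, 2)), Pow(T, -1)) = Mul(Mul(3, Pow(3, Rational(1, 2))), Pow(T, -1)) = Mul(3, Pow(3, Rational(1, 2)), Pow(T, -1)))
Add(Mul(Function('P')(27), Mul(-131, Pow(-571, -1))), -697) = Add(Mul(Mul(3, Pow(3, Rational(1, 2)), Pow(27, -1)), Mul(-131, Pow(-571, -1))), -697) = Add(Mul(Mul(3, Pow(3, Rational(1, 2)), Rational(1, 27)), Mul(-131, Rational(-1, 571))), -697) = Add(Mul(Mul(Rational(1, 9), Pow(3, Rational(1, 2))), Rational(131, 571)), -697) = Add(Mul(Rational(131, 5139), Pow(3, Rational(1, 2))), -697) = Add(-697, Mul(Rational(131, 5139), Pow(3, Rational(1, 2))))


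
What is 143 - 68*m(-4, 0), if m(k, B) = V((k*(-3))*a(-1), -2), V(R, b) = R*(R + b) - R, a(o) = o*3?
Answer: -95329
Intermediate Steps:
a(o) = 3*o
V(R, b) = -R + R*(R + b)
m(k, B) = 9*k*(-3 + 9*k) (m(k, B) = ((k*(-3))*(3*(-1)))*(-1 + (k*(-3))*(3*(-1)) - 2) = (-3*k*(-3))*(-1 - 3*k*(-3) - 2) = (9*k)*(-1 + 9*k - 2) = (9*k)*(-3 + 9*k) = 9*k*(-3 + 9*k))
143 - 68*m(-4, 0) = 143 - 1836*(-4)*(-1 + 3*(-4)) = 143 - 1836*(-4)*(-1 - 12) = 143 - 1836*(-4)*(-13) = 143 - 68*1404 = 143 - 95472 = -95329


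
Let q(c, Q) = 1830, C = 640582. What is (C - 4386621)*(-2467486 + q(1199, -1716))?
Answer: 9236443536584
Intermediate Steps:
(C - 4386621)*(-2467486 + q(1199, -1716)) = (640582 - 4386621)*(-2467486 + 1830) = -3746039*(-2465656) = 9236443536584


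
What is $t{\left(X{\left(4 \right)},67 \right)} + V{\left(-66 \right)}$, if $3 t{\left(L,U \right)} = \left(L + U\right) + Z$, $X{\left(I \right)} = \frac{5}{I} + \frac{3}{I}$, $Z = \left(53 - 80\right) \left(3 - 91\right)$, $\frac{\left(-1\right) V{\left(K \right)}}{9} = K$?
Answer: $1409$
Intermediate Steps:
$V{\left(K \right)} = - 9 K$
$Z = 2376$ ($Z = \left(-27\right) \left(-88\right) = 2376$)
$X{\left(I \right)} = \frac{8}{I}$
$t{\left(L,U \right)} = 792 + \frac{L}{3} + \frac{U}{3}$ ($t{\left(L,U \right)} = \frac{\left(L + U\right) + 2376}{3} = \frac{2376 + L + U}{3} = 792 + \frac{L}{3} + \frac{U}{3}$)
$t{\left(X{\left(4 \right)},67 \right)} + V{\left(-66 \right)} = \left(792 + \frac{8 \cdot \frac{1}{4}}{3} + \frac{1}{3} \cdot 67\right) - -594 = \left(792 + \frac{8 \cdot \frac{1}{4}}{3} + \frac{67}{3}\right) + 594 = \left(792 + \frac{1}{3} \cdot 2 + \frac{67}{3}\right) + 594 = \left(792 + \frac{2}{3} + \frac{67}{3}\right) + 594 = 815 + 594 = 1409$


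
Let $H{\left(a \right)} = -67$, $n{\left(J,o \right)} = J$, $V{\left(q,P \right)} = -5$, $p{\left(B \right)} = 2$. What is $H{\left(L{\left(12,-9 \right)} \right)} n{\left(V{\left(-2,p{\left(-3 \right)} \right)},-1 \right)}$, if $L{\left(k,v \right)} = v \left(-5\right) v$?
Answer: $335$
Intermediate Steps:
$L{\left(k,v \right)} = - 5 v^{2}$ ($L{\left(k,v \right)} = - 5 v v = - 5 v^{2}$)
$H{\left(L{\left(12,-9 \right)} \right)} n{\left(V{\left(-2,p{\left(-3 \right)} \right)},-1 \right)} = \left(-67\right) \left(-5\right) = 335$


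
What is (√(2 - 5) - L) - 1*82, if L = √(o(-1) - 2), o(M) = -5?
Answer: -82 + I*√3 - I*√7 ≈ -82.0 - 0.9137*I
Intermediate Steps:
L = I*√7 (L = √(-5 - 2) = √(-7) = I*√7 ≈ 2.6458*I)
(√(2 - 5) - L) - 1*82 = (√(2 - 5) - I*√7) - 1*82 = (√(-3) - I*√7) - 82 = (I*√3 - I*√7) - 82 = -82 + I*√3 - I*√7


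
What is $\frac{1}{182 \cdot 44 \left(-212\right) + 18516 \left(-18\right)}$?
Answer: $- \frac{1}{2030984} \approx -4.9237 \cdot 10^{-7}$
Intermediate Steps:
$\frac{1}{182 \cdot 44 \left(-212\right) + 18516 \left(-18\right)} = \frac{1}{8008 \left(-212\right) - 333288} = \frac{1}{-1697696 - 333288} = \frac{1}{-2030984} = - \frac{1}{2030984}$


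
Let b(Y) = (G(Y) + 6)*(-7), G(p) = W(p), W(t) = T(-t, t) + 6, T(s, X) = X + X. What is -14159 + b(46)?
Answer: -14887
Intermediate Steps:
T(s, X) = 2*X
W(t) = 6 + 2*t (W(t) = 2*t + 6 = 6 + 2*t)
G(p) = 6 + 2*p
b(Y) = -84 - 14*Y (b(Y) = ((6 + 2*Y) + 6)*(-7) = (12 + 2*Y)*(-7) = -84 - 14*Y)
-14159 + b(46) = -14159 + (-84 - 14*46) = -14159 + (-84 - 644) = -14159 - 728 = -14887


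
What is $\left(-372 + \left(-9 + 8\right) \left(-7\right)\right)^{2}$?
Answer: $133225$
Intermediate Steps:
$\left(-372 + \left(-9 + 8\right) \left(-7\right)\right)^{2} = \left(-372 - -7\right)^{2} = \left(-372 + 7\right)^{2} = \left(-365\right)^{2} = 133225$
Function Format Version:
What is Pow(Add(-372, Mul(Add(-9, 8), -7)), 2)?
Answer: 133225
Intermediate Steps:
Pow(Add(-372, Mul(Add(-9, 8), -7)), 2) = Pow(Add(-372, Mul(-1, -7)), 2) = Pow(Add(-372, 7), 2) = Pow(-365, 2) = 133225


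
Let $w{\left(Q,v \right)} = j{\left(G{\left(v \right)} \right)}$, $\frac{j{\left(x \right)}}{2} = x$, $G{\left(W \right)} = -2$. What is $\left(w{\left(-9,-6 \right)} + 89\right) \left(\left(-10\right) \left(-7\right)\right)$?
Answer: $5950$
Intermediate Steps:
$j{\left(x \right)} = 2 x$
$w{\left(Q,v \right)} = -4$ ($w{\left(Q,v \right)} = 2 \left(-2\right) = -4$)
$\left(w{\left(-9,-6 \right)} + 89\right) \left(\left(-10\right) \left(-7\right)\right) = \left(-4 + 89\right) \left(\left(-10\right) \left(-7\right)\right) = 85 \cdot 70 = 5950$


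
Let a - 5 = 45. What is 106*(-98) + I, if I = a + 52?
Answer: -10286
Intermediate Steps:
a = 50 (a = 5 + 45 = 50)
I = 102 (I = 50 + 52 = 102)
106*(-98) + I = 106*(-98) + 102 = -10388 + 102 = -10286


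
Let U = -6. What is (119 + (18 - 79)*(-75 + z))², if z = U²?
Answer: 6240004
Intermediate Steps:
z = 36 (z = (-6)² = 36)
(119 + (18 - 79)*(-75 + z))² = (119 + (18 - 79)*(-75 + 36))² = (119 - 61*(-39))² = (119 + 2379)² = 2498² = 6240004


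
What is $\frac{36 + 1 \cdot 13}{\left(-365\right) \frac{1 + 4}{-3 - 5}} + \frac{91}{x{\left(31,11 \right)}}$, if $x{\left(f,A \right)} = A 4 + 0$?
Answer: $\frac{183323}{80300} \approx 2.283$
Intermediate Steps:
$x{\left(f,A \right)} = 4 A$ ($x{\left(f,A \right)} = 4 A + 0 = 4 A$)
$\frac{36 + 1 \cdot 13}{\left(-365\right) \frac{1 + 4}{-3 - 5}} + \frac{91}{x{\left(31,11 \right)}} = \frac{36 + 1 \cdot 13}{\left(-365\right) \frac{1 + 4}{-3 - 5}} + \frac{91}{4 \cdot 11} = \frac{36 + 13}{\left(-365\right) \frac{5}{-8}} + \frac{91}{44} = \frac{49}{\left(-365\right) 5 \left(- \frac{1}{8}\right)} + 91 \cdot \frac{1}{44} = \frac{49}{\left(-365\right) \left(- \frac{5}{8}\right)} + \frac{91}{44} = \frac{49}{\frac{1825}{8}} + \frac{91}{44} = 49 \cdot \frac{8}{1825} + \frac{91}{44} = \frac{392}{1825} + \frac{91}{44} = \frac{183323}{80300}$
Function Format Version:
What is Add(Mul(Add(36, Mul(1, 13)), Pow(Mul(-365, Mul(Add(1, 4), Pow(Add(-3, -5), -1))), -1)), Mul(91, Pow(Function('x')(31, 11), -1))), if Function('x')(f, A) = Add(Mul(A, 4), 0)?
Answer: Rational(183323, 80300) ≈ 2.2830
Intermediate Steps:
Function('x')(f, A) = Mul(4, A) (Function('x')(f, A) = Add(Mul(4, A), 0) = Mul(4, A))
Add(Mul(Add(36, Mul(1, 13)), Pow(Mul(-365, Mul(Add(1, 4), Pow(Add(-3, -5), -1))), -1)), Mul(91, Pow(Function('x')(31, 11), -1))) = Add(Mul(Add(36, Mul(1, 13)), Pow(Mul(-365, Mul(Add(1, 4), Pow(Add(-3, -5), -1))), -1)), Mul(91, Pow(Mul(4, 11), -1))) = Add(Mul(Add(36, 13), Pow(Mul(-365, Mul(5, Pow(-8, -1))), -1)), Mul(91, Pow(44, -1))) = Add(Mul(49, Pow(Mul(-365, Mul(5, Rational(-1, 8))), -1)), Mul(91, Rational(1, 44))) = Add(Mul(49, Pow(Mul(-365, Rational(-5, 8)), -1)), Rational(91, 44)) = Add(Mul(49, Pow(Rational(1825, 8), -1)), Rational(91, 44)) = Add(Mul(49, Rational(8, 1825)), Rational(91, 44)) = Add(Rational(392, 1825), Rational(91, 44)) = Rational(183323, 80300)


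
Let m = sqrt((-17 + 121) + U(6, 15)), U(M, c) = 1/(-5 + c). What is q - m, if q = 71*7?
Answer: 497 - sqrt(10410)/10 ≈ 486.80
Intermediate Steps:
q = 497
m = sqrt(10410)/10 (m = sqrt((-17 + 121) + 1/(-5 + 15)) = sqrt(104 + 1/10) = sqrt(1041/10) = sqrt(10410)/10 ≈ 10.203)
q - m = 497 - sqrt(10410)/10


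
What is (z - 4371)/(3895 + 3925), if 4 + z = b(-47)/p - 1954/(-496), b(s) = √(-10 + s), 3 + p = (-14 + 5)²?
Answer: -1084023/1939360 + I*√57/609960 ≈ -0.55896 + 1.2378e-5*I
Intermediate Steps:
p = 78 (p = -3 + (-14 + 5)² = -3 + (-9)² = -3 + 81 = 78)
z = -15/248 + I*√57/78 (z = -4 + (√(-10 - 47)/78 - 1954/(-496)) = -4 + (√(-57)*(1/78) - 1954*(-1/496)) = -4 + ((I*√57)*(1/78) + 977/248) = -4 + (I*√57/78 + 977/248) = -4 + (977/248 + I*√57/78) = -15/248 + I*√57/78 ≈ -0.060484 + 0.096793*I)
(z - 4371)/(3895 + 3925) = ((-15/248 + I*√57/78) - 4371)/(3895 + 3925) = (-1084023/248 + I*√57/78)/7820 = (-1084023/248 + I*√57/78)*(1/7820) = -1084023/1939360 + I*√57/609960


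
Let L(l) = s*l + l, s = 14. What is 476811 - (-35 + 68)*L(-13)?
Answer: 483246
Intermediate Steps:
L(l) = 15*l (L(l) = 14*l + l = 15*l)
476811 - (-35 + 68)*L(-13) = 476811 - (-35 + 68)*15*(-13) = 476811 - 33*(-195) = 476811 - 1*(-6435) = 476811 + 6435 = 483246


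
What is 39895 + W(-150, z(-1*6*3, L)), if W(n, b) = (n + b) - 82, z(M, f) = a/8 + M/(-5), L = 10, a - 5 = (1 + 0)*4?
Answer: 1586709/40 ≈ 39668.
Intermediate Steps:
a = 9 (a = 5 + (1 + 0)*4 = 5 + 1*4 = 5 + 4 = 9)
z(M, f) = 9/8 - M/5 (z(M, f) = 9/8 + M/(-5) = 9*(⅛) + M*(-⅕) = 9/8 - M/5)
W(n, b) = -82 + b + n (W(n, b) = (b + n) - 82 = -82 + b + n)
39895 + W(-150, z(-1*6*3, L)) = 39895 + (-82 + (9/8 - (-1*6)*3/5) - 150) = 39895 + (-82 + (9/8 - (-6)*3/5) - 150) = 39895 + (-82 + (9/8 - ⅕*(-18)) - 150) = 39895 + (-82 + (9/8 + 18/5) - 150) = 39895 + (-82 + 189/40 - 150) = 39895 - 9091/40 = 1586709/40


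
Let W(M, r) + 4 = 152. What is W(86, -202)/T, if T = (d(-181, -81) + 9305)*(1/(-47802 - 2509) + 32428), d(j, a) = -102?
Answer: 7446028/15014557439721 ≈ 4.9592e-7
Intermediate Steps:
W(M, r) = 148 (W(M, r) = -4 + 152 = 148)
T = 15014557439721/50311 (T = (-102 + 9305)*(1/(-47802 - 2509) + 32428) = 9203*(1/(-50311) + 32428) = 9203*(-1/50311 + 32428) = 9203*(1631485107/50311) = 15014557439721/50311 ≈ 2.9844e+8)
W(86, -202)/T = 148/(15014557439721/50311) = 148*(50311/15014557439721) = 7446028/15014557439721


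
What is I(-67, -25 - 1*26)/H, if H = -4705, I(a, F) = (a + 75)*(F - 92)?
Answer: 1144/4705 ≈ 0.24315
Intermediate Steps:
I(a, F) = (-92 + F)*(75 + a) (I(a, F) = (75 + a)*(-92 + F) = (-92 + F)*(75 + a))
I(-67, -25 - 1*26)/H = (-6900 - 92*(-67) + 75*(-25 - 1*26) + (-25 - 1*26)*(-67))/(-4705) = (-6900 + 6164 + 75*(-25 - 26) + (-25 - 26)*(-67))*(-1/4705) = (-6900 + 6164 + 75*(-51) - 51*(-67))*(-1/4705) = (-6900 + 6164 - 3825 + 3417)*(-1/4705) = -1144*(-1/4705) = 1144/4705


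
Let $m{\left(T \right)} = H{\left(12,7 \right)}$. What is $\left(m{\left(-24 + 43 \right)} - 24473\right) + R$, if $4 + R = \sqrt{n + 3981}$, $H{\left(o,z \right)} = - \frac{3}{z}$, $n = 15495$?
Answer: $- \frac{171342}{7} + 6 \sqrt{541} \approx -24338.0$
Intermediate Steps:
$R = -4 + 6 \sqrt{541}$ ($R = -4 + \sqrt{15495 + 3981} = -4 + \sqrt{19476} = -4 + 6 \sqrt{541} \approx 135.56$)
$m{\left(T \right)} = - \frac{3}{7}$
$\left(m{\left(-24 + 43 \right)} - 24473\right) + R = \left(- \frac{3}{7} - 24473\right) - \left(4 - 6 \sqrt{541}\right) = - \frac{171314}{7} - \left(4 - 6 \sqrt{541}\right) = - \frac{171342}{7} + 6 \sqrt{541}$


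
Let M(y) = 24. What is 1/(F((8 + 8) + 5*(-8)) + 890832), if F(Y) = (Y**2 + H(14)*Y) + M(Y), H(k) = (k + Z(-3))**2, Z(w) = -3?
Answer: 1/888528 ≈ 1.1255e-6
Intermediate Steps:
H(k) = (-3 + k)**2 (H(k) = (k - 3)**2 = (-3 + k)**2)
F(Y) = 24 + Y**2 + 121*Y (F(Y) = (Y**2 + (-3 + 14)**2*Y) + 24 = (Y**2 + 11**2*Y) + 24 = (Y**2 + 121*Y) + 24 = 24 + Y**2 + 121*Y)
1/(F((8 + 8) + 5*(-8)) + 890832) = 1/((24 + ((8 + 8) + 5*(-8))**2 + 121*((8 + 8) + 5*(-8))) + 890832) = 1/((24 + (16 - 40)**2 + 121*(16 - 40)) + 890832) = 1/((24 + (-24)**2 + 121*(-24)) + 890832) = 1/((24 + 576 - 2904) + 890832) = 1/(-2304 + 890832) = 1/888528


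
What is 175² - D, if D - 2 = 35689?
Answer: -5066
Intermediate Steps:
D = 35691 (D = 2 + 35689 = 35691)
175² - D = 175² - 1*35691 = 30625 - 35691 = -5066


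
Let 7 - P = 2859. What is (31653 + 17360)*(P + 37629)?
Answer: 1704525101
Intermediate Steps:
P = -2852 (P = 7 - 1*2859 = 7 - 2859 = -2852)
(31653 + 17360)*(P + 37629) = (31653 + 17360)*(-2852 + 37629) = 49013*34777 = 1704525101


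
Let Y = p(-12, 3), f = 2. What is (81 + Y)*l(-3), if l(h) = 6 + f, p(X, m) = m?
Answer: 672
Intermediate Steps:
l(h) = 8 (l(h) = 6 + 2 = 8)
Y = 3
(81 + Y)*l(-3) = (81 + 3)*8 = 84*8 = 672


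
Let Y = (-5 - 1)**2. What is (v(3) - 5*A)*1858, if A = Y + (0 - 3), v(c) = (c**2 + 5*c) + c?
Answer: -256404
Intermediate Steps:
Y = 36 (Y = (-6)**2 = 36)
v(c) = c**2 + 6*c
A = 33 (A = 36 + (0 - 3) = 36 - 3 = 33)
(v(3) - 5*A)*1858 = (3*(6 + 3) - 5*33)*1858 = (3*9 - 165)*1858 = (27 - 165)*1858 = -138*1858 = -256404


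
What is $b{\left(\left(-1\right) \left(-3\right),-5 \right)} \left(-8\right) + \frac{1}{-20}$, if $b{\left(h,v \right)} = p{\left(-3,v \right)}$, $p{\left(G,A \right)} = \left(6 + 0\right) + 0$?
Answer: $- \frac{961}{20} \approx -48.05$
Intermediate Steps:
$p{\left(G,A \right)} = 6$ ($p{\left(G,A \right)} = 6 + 0 = 6$)
$b{\left(h,v \right)} = 6$
$b{\left(\left(-1\right) \left(-3\right),-5 \right)} \left(-8\right) + \frac{1}{-20} = 6 \left(-8\right) + \frac{1}{-20} = -48 - \frac{1}{20} = - \frac{961}{20}$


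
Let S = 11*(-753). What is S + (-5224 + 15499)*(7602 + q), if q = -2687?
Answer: 50493342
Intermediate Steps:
S = -8283
S + (-5224 + 15499)*(7602 + q) = -8283 + (-5224 + 15499)*(7602 - 2687) = -8283 + 10275*4915 = -8283 + 50501625 = 50493342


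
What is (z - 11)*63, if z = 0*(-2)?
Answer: -693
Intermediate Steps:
z = 0
(z - 11)*63 = (0 - 11)*63 = -11*63 = -693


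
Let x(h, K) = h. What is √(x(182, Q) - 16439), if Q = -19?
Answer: I*√16257 ≈ 127.5*I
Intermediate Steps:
√(x(182, Q) - 16439) = √(182 - 16439) = √(-16257) = I*√16257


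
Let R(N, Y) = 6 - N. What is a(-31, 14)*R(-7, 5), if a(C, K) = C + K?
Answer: -221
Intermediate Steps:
a(-31, 14)*R(-7, 5) = (-31 + 14)*(6 - 1*(-7)) = -17*(6 + 7) = -17*13 = -221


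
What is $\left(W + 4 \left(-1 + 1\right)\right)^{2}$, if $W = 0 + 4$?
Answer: $16$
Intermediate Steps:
$W = 4$
$\left(W + 4 \left(-1 + 1\right)\right)^{2} = \left(4 + 4 \left(-1 + 1\right)\right)^{2} = \left(4 + 4 \cdot 0\right)^{2} = \left(4 + 0\right)^{2} = 4^{2} = 16$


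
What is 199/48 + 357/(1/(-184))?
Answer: -3152825/48 ≈ -65684.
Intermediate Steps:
199/48 + 357/(1/(-184)) = 199*(1/48) + 357/(-1/184) = 199/48 + 357*(-184) = 199/48 - 65688 = -3152825/48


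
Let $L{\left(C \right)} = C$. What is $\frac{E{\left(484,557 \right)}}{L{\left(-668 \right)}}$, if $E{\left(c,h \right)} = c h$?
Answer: $- \frac{67397}{167} \approx -403.57$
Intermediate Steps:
$\frac{E{\left(484,557 \right)}}{L{\left(-668 \right)}} = \frac{484 \cdot 557}{-668} = 269588 \left(- \frac{1}{668}\right) = - \frac{67397}{167}$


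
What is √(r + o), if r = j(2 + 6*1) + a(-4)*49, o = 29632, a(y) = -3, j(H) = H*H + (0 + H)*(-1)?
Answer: √29541 ≈ 171.88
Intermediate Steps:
j(H) = H² - H (j(H) = H² + H*(-1) = H² - H)
r = -91 (r = (2 + 6*1)*(-1 + (2 + 6*1)) - 3*49 = (2 + 6)*(-1 + (2 + 6)) - 147 = 8*(-1 + 8) - 147 = 8*7 - 147 = 56 - 147 = -91)
√(r + o) = √(-91 + 29632) = √29541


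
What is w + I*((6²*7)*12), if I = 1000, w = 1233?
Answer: 3025233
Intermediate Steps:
w + I*((6²*7)*12) = 1233 + 1000*((6²*7)*12) = 1233 + 1000*((36*7)*12) = 1233 + 1000*(252*12) = 1233 + 1000*3024 = 1233 + 3024000 = 3025233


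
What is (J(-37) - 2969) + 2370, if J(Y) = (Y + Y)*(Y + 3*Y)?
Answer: 10353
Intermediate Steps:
J(Y) = 8*Y**2 (J(Y) = (2*Y)*(4*Y) = 8*Y**2)
(J(-37) - 2969) + 2370 = (8*(-37)**2 - 2969) + 2370 = (8*1369 - 2969) + 2370 = (10952 - 2969) + 2370 = 7983 + 2370 = 10353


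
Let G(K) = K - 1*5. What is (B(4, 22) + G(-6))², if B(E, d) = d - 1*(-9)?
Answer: 400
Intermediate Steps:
G(K) = -5 + K (G(K) = K - 5 = -5 + K)
B(E, d) = 9 + d (B(E, d) = d + 9 = 9 + d)
(B(4, 22) + G(-6))² = ((9 + 22) + (-5 - 6))² = (31 - 11)² = 20² = 400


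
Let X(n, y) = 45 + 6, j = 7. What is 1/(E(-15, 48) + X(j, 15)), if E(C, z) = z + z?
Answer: 1/147 ≈ 0.0068027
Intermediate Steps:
E(C, z) = 2*z
X(n, y) = 51
1/(E(-15, 48) + X(j, 15)) = 1/(2*48 + 51) = 1/(96 + 51) = 1/147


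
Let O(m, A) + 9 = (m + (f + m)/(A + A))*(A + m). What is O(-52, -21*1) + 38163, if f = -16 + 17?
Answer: 586059/14 ≈ 41861.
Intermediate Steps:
f = 1
O(m, A) = -9 + (A + m)*(m + (1 + m)/(2*A)) (O(m, A) = -9 + (m + (1 + m)/(A + A))*(A + m) = -9 + (m + (1 + m)/((2*A)))*(A + m) = -9 + (m + (1 + m)*(1/(2*A)))*(A + m) = -9 + (m + (1 + m)/(2*A))*(A + m) = -9 + (A + m)*(m + (1 + m)/(2*A)))
O(-52, -21*1) + 38163 = (-52 + (-52)² + (-21*1)*(-17 - 52 + 2*(-52)² + 2*(-21*1)*(-52)))/(2*((-21*1))) + 38163 = (½)*(-52 + 2704 - 21*(-17 - 52 + 2*2704 + 2*(-21)*(-52)))/(-21) + 38163 = (½)*(-1/21)*(-52 + 2704 - 21*(-17 - 52 + 5408 + 2184)) + 38163 = (½)*(-1/21)*(-52 + 2704 - 21*7523) + 38163 = (½)*(-1/21)*(-52 + 2704 - 157983) + 38163 = (½)*(-1/21)*(-155331) + 38163 = 51777/14 + 38163 = 586059/14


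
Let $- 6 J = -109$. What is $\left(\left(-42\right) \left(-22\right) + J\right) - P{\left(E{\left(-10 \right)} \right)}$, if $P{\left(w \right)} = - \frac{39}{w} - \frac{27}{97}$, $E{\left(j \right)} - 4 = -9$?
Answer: $\frac{2719817}{2910} \approx 934.64$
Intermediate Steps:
$J = \frac{109}{6}$ ($J = \left(- \frac{1}{6}\right) \left(-109\right) = \frac{109}{6} \approx 18.167$)
$E{\left(j \right)} = -5$ ($E{\left(j \right)} = 4 - 9 = -5$)
$P{\left(w \right)} = - \frac{27}{97} - \frac{39}{w}$ ($P{\left(w \right)} = - \frac{39}{w} - \frac{27}{97} = - \frac{27}{97} - \frac{39}{w}$)
$\left(\left(-42\right) \left(-22\right) + J\right) - P{\left(E{\left(-10 \right)} \right)} = \left(\left(-42\right) \left(-22\right) + \frac{109}{6}\right) - \left(- \frac{27}{97} - \frac{39}{-5}\right) = \left(924 + \frac{109}{6}\right) - \left(- \frac{27}{97} - - \frac{39}{5}\right) = \frac{5653}{6} - \left(- \frac{27}{97} + \frac{39}{5}\right) = \frac{5653}{6} - \frac{3648}{485} = \frac{2719817}{2910}$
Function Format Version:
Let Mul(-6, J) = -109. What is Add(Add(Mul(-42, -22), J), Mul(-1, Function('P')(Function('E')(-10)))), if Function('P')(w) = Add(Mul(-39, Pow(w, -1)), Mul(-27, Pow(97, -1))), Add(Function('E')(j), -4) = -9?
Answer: Rational(2719817, 2910) ≈ 934.64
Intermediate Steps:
J = Rational(109, 6) (J = Mul(Rational(-1, 6), -109) = Rational(109, 6) ≈ 18.167)
Function('E')(j) = -5 (Function('E')(j) = Add(4, -9) = -5)
Function('P')(w) = Add(Rational(-27, 97), Mul(-39, Pow(w, -1))) (Function('P')(w) = Add(Mul(-39, Pow(w, -1)), Mul(-27, Rational(1, 97))) = Add(Mul(-39, Pow(w, -1)), Rational(-27, 97)) = Add(Rational(-27, 97), Mul(-39, Pow(w, -1))))
Add(Add(Mul(-42, -22), J), Mul(-1, Function('P')(Function('E')(-10)))) = Add(Add(Mul(-42, -22), Rational(109, 6)), Mul(-1, Add(Rational(-27, 97), Mul(-39, Pow(-5, -1))))) = Add(Add(924, Rational(109, 6)), Mul(-1, Add(Rational(-27, 97), Mul(-39, Rational(-1, 5))))) = Add(Rational(5653, 6), Mul(-1, Add(Rational(-27, 97), Rational(39, 5)))) = Add(Rational(5653, 6), Mul(-1, Rational(3648, 485))) = Add(Rational(5653, 6), Rational(-3648, 485)) = Rational(2719817, 2910)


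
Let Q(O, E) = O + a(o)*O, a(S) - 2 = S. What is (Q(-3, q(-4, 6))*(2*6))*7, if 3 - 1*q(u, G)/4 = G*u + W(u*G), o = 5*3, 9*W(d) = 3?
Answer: -4536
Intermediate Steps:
W(d) = ⅓ (W(d) = (⅑)*3 = ⅓)
o = 15
q(u, G) = 32/3 - 4*G*u (q(u, G) = 12 - 4*(G*u + ⅓) = 12 - 4*(⅓ + G*u) = 12 + (-4/3 - 4*G*u) = 32/3 - 4*G*u)
a(S) = 2 + S
Q(O, E) = 18*O (Q(O, E) = O + (2 + 15)*O = O + 17*O = 18*O)
(Q(-3, q(-4, 6))*(2*6))*7 = ((18*(-3))*(2*6))*7 = -54*12*7 = -648*7 = -4536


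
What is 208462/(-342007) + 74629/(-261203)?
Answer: -79974540189/89333254421 ≈ -0.89524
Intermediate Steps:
208462/(-342007) + 74629/(-261203) = 208462*(-1/342007) + 74629*(-1/261203) = -208462/342007 - 74629/261203 = -79974540189/89333254421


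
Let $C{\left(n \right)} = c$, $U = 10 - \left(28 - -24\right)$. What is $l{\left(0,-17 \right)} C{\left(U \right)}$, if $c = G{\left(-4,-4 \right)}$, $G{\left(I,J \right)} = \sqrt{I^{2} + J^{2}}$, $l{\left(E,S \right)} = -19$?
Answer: $- 76 \sqrt{2} \approx -107.48$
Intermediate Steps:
$U = -42$ ($U = 10 - \left(28 + 24\right) = 10 - 52 = -42$)
$c = 4 \sqrt{2}$ ($c = \sqrt{\left(-4\right)^{2} + \left(-4\right)^{2}} = \sqrt{16 + 16} = \sqrt{32} = 4 \sqrt{2} \approx 5.6569$)
$C{\left(n \right)} = 4 \sqrt{2}$
$l{\left(0,-17 \right)} C{\left(U \right)} = - 19 \cdot 4 \sqrt{2} = - 76 \sqrt{2}$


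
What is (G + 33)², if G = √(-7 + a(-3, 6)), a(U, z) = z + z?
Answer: (33 + √5)² ≈ 1241.6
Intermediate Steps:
a(U, z) = 2*z
G = √5 (G = √(-7 + 2*6) = √(-7 + 12) = √5 ≈ 2.2361)
(G + 33)² = (√5 + 33)² = (33 + √5)²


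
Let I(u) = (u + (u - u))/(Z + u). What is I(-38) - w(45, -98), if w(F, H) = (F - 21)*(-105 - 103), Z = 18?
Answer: 49939/10 ≈ 4993.9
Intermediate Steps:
I(u) = u/(18 + u) (I(u) = (u + (u - u))/(18 + u) = (u + 0)/(18 + u) = u/(18 + u))
w(F, H) = 4368 - 208*F (w(F, H) = (-21 + F)*(-208) = 4368 - 208*F)
I(-38) - w(45, -98) = -38/(18 - 38) - (4368 - 208*45) = -38/(-20) - (4368 - 9360) = -38*(-1/20) - 1*(-4992) = 19/10 + 4992 = 49939/10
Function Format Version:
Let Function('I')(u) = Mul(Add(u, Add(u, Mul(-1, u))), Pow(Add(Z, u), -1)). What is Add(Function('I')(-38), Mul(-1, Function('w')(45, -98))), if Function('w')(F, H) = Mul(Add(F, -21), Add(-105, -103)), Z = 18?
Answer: Rational(49939, 10) ≈ 4993.9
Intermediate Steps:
Function('I')(u) = Mul(u, Pow(Add(18, u), -1)) (Function('I')(u) = Mul(Add(u, Add(u, Mul(-1, u))), Pow(Add(18, u), -1)) = Mul(Add(u, 0), Pow(Add(18, u), -1)) = Mul(u, Pow(Add(18, u), -1)))
Function('w')(F, H) = Add(4368, Mul(-208, F)) (Function('w')(F, H) = Mul(Add(-21, F), -208) = Add(4368, Mul(-208, F)))
Add(Function('I')(-38), Mul(-1, Function('w')(45, -98))) = Add(Mul(-38, Pow(Add(18, -38), -1)), Mul(-1, Add(4368, Mul(-208, 45)))) = Add(Mul(-38, Pow(-20, -1)), Mul(-1, Add(4368, -9360))) = Add(Mul(-38, Rational(-1, 20)), Mul(-1, -4992)) = Add(Rational(19, 10), 4992) = Rational(49939, 10)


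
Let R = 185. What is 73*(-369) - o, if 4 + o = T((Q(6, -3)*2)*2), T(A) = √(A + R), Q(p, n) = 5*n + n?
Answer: -26933 - √113 ≈ -26944.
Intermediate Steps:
Q(p, n) = 6*n
T(A) = √(185 + A) (T(A) = √(A + 185) = √(185 + A))
o = -4 + √113 (o = -4 + √(185 + ((6*(-3))*2)*2) = -4 + √(185 - 18*2*2) = -4 + √(185 - 36*2) = -4 + √(185 - 72) = -4 + √113 ≈ 6.6301)
73*(-369) - o = 73*(-369) - (-4 + √113) = -26937 + (4 - √113) = -26933 - √113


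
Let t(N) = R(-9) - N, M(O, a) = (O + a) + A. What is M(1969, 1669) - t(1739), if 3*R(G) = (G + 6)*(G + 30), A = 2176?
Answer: 7574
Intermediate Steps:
R(G) = (6 + G)*(30 + G)/3 (R(G) = ((G + 6)*(G + 30))/3 = ((6 + G)*(30 + G))/3 = (6 + G)*(30 + G)/3)
M(O, a) = 2176 + O + a (M(O, a) = (O + a) + 2176 = 2176 + O + a)
t(N) = -21 - N (t(N) = (60 + 12*(-9) + (1/3)*(-9)**2) - N = (60 - 108 + (1/3)*81) - N = (60 - 108 + 27) - N = -21 - N)
M(1969, 1669) - t(1739) = (2176 + 1969 + 1669) - (-21 - 1*1739) = 5814 - (-21 - 1739) = 5814 - 1*(-1760) = 5814 + 1760 = 7574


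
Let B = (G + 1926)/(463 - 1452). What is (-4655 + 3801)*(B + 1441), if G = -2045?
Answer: -1217178872/989 ≈ -1.2307e+6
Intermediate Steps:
B = 119/989 (B = (-2045 + 1926)/(463 - 1452) = -119/(-989) = -119*(-1/989) = 119/989 ≈ 0.12032)
(-4655 + 3801)*(B + 1441) = (-4655 + 3801)*(119/989 + 1441) = -854*1425268/989 = -1217178872/989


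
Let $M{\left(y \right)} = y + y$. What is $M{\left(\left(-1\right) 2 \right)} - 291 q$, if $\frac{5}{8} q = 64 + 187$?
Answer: $- \frac{584348}{5} \approx -1.1687 \cdot 10^{5}$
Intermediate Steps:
$M{\left(y \right)} = 2 y$
$q = \frac{2008}{5}$ ($q = \frac{8 \left(64 + 187\right)}{5} = \frac{8}{5} \cdot 251 = \frac{2008}{5} \approx 401.6$)
$M{\left(\left(-1\right) 2 \right)} - 291 q = 2 \left(\left(-1\right) 2\right) - \frac{584328}{5} = 2 \left(-2\right) - \frac{584328}{5} = -4 - \frac{584328}{5} = - \frac{584348}{5}$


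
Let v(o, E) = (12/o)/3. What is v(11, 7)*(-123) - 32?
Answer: -844/11 ≈ -76.727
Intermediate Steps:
v(o, E) = 4/o (v(o, E) = (12/o)*(1/3) = 4/o)
v(11, 7)*(-123) - 32 = (4/11)*(-123) - 32 = -492/11 - 32 = -844/11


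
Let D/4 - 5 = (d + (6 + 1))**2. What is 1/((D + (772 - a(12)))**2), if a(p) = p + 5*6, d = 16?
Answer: 1/8213956 ≈ 1.2174e-7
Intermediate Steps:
a(p) = 30 + p (a(p) = p + 30 = 30 + p)
D = 2136 (D = 20 + 4*(16 + (6 + 1))**2 = 20 + 4*(16 + 7)**2 = 20 + 4*23**2 = 20 + 4*529 = 20 + 2116 = 2136)
1/((D + (772 - a(12)))**2) = 1/((2136 + (772 - (30 + 12)))**2) = 1/((2136 + (772 - 1*42))**2) = 1/((2136 + (772 - 42))**2) = 1/((2136 + 730)**2) = 1/(2866**2) = 1/8213956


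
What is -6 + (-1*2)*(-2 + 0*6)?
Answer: -2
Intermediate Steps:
-6 + (-1*2)*(-2 + 0*6) = -6 - 2*(-2 + 0) = -6 - 2*(-2) = -6 + 4 = -2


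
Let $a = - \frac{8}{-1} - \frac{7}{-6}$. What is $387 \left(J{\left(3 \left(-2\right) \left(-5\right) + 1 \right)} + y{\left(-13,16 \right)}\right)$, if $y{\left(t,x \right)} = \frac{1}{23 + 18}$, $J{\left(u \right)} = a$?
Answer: $\frac{291669}{82} \approx 3556.9$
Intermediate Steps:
$a = \frac{55}{6}$ ($a = \left(-8\right) \left(-1\right) - - \frac{7}{6} = 8 + \frac{7}{6} = \frac{55}{6} \approx 9.1667$)
$J{\left(u \right)} = \frac{55}{6}$
$y{\left(t,x \right)} = \frac{1}{41}$
$387 \left(J{\left(3 \left(-2\right) \left(-5\right) + 1 \right)} + y{\left(-13,16 \right)}\right) = 387 \left(\frac{55}{6} + \frac{1}{41}\right) = 387 \cdot \frac{2261}{246} = \frac{291669}{82}$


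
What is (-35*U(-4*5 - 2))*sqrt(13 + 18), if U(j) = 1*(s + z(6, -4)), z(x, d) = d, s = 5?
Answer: -35*sqrt(31) ≈ -194.87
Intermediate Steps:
U(j) = 1 (U(j) = 1*(5 - 4) = 1*1 = 1)
(-35*U(-4*5 - 2))*sqrt(13 + 18) = (-35*1)*sqrt(13 + 18) = -35*sqrt(31)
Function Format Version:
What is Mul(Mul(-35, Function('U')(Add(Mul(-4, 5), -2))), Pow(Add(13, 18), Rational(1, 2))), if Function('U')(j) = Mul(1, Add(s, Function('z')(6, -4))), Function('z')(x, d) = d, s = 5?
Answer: Mul(-35, Pow(31, Rational(1, 2))) ≈ -194.87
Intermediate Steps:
Function('U')(j) = 1 (Function('U')(j) = Mul(1, Add(5, -4)) = Mul(1, 1) = 1)
Mul(Mul(-35, Function('U')(Add(Mul(-4, 5), -2))), Pow(Add(13, 18), Rational(1, 2))) = Mul(Mul(-35, 1), Pow(Add(13, 18), Rational(1, 2))) = Mul(-35, Pow(31, Rational(1, 2)))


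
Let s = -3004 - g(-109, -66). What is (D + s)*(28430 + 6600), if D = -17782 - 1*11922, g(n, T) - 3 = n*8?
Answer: -1115320170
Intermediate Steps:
g(n, T) = 3 + 8*n (g(n, T) = 3 + n*8 = 3 + 8*n)
D = -29704 (D = -17782 - 11922 = -29704)
s = -2135 (s = -3004 - (3 + 8*(-109)) = -3004 - (3 - 872) = -3004 - 1*(-869) = -3004 + 869 = -2135)
(D + s)*(28430 + 6600) = (-29704 - 2135)*(28430 + 6600) = -31839*35030 = -1115320170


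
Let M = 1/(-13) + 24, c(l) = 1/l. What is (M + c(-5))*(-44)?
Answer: -67848/65 ≈ -1043.8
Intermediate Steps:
M = 311/13 (M = -1/13 + 24 = 311/13 ≈ 23.923)
(M + c(-5))*(-44) = (311/13 + 1/(-5))*(-44) = (311/13 - ⅕)*(-44) = (1542/65)*(-44) = -67848/65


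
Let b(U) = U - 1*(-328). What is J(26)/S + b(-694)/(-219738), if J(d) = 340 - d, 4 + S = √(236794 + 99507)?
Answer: 1254941/232372935 + 314*√336301/336285 ≈ 0.54689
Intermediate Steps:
b(U) = 328 + U (b(U) = U + 328 = 328 + U)
S = -4 + √336301 (S = -4 + √(236794 + 99507) = -4 + √336301 ≈ 575.92)
J(26)/S + b(-694)/(-219738) = (340 - 1*26)/(-4 + √336301) + (328 - 694)/(-219738) = (340 - 26)/(-4 + √336301) - 366*(-1/219738) = 314/(-4 + √336301) + 61/36623 = 61/36623 + 314/(-4 + √336301)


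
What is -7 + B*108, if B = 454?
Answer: 49025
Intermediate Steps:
-7 + B*108 = -7 + 454*108 = -7 + 49032 = 49025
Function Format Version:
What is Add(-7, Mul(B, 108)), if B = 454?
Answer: 49025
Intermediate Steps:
Add(-7, Mul(B, 108)) = Add(-7, Mul(454, 108)) = Add(-7, 49032) = 49025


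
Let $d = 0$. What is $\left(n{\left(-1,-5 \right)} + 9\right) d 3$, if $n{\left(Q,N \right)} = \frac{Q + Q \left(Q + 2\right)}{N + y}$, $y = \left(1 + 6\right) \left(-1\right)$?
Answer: $0$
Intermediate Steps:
$y = -7$ ($y = 7 \left(-1\right) = -7$)
$n{\left(Q,N \right)} = \frac{Q + Q \left(2 + Q\right)}{-7 + N}$ ($n{\left(Q,N \right)} = \frac{Q + Q \left(Q + 2\right)}{N - 7} = \frac{Q + Q \left(2 + Q\right)}{-7 + N}$)
$\left(n{\left(-1,-5 \right)} + 9\right) d 3 = \left(- \frac{3 - 1}{-7 - 5} + 9\right) 0 \cdot 3 = \left(\left(-1\right) \frac{1}{-12} \cdot 2 + 9\right) 0 \cdot 3 = \left(\left(-1\right) \left(- \frac{1}{12}\right) 2 + 9\right) 0 \cdot 3 = \left(\frac{1}{6} + 9\right) 0 \cdot 3 = \frac{55}{6} \cdot 0 \cdot 3 = 0 \cdot 3 = 0$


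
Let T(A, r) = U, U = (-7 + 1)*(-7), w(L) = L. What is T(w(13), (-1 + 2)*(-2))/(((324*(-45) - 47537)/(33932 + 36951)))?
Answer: -2977086/62117 ≈ -47.927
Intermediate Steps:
U = 42 (U = -6*(-7) = 42)
T(A, r) = 42
T(w(13), (-1 + 2)*(-2))/(((324*(-45) - 47537)/(33932 + 36951))) = 42/(((324*(-45) - 47537)/(33932 + 36951))) = 42/(((-14580 - 47537)/70883)) = 42/((-62117*1/70883)) = 42/(-62117/70883) = 42*(-70883/62117) = -2977086/62117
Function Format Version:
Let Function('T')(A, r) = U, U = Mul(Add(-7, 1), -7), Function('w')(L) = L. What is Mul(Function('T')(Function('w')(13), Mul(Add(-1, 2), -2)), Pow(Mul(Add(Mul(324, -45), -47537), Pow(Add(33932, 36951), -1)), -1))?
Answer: Rational(-2977086, 62117) ≈ -47.927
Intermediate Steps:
U = 42 (U = Mul(-6, -7) = 42)
Function('T')(A, r) = 42
Mul(Function('T')(Function('w')(13), Mul(Add(-1, 2), -2)), Pow(Mul(Add(Mul(324, -45), -47537), Pow(Add(33932, 36951), -1)), -1)) = Mul(42, Pow(Mul(Add(Mul(324, -45), -47537), Pow(Add(33932, 36951), -1)), -1)) = Mul(42, Pow(Mul(Add(-14580, -47537), Pow(70883, -1)), -1)) = Mul(42, Pow(Mul(-62117, Rational(1, 70883)), -1)) = Mul(42, Pow(Rational(-62117, 70883), -1)) = Mul(42, Rational(-70883, 62117)) = Rational(-2977086, 62117)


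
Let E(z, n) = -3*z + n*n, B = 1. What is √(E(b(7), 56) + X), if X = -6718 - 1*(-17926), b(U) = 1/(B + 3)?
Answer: √57373/2 ≈ 119.76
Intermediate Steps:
b(U) = ¼ (b(U) = 1/(1 + 3) = 1/4 = ¼)
E(z, n) = n² - 3*z (E(z, n) = -3*z + n² = n² - 3*z)
X = 11208 (X = -6718 + 17926 = 11208)
√(E(b(7), 56) + X) = √((56² - 3*¼) + 11208) = √((3136 - ¾) + 11208) = √(12541/4 + 11208) = √(57373/4) = √57373/2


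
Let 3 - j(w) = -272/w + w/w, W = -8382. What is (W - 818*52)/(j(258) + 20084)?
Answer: -3284211/1295615 ≈ -2.5349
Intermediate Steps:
j(w) = 2 + 272/w (j(w) = 3 - (-272/w + w/w) = 3 - (-272/w + 1) = 3 - (1 - 272/w) = 3 + (-1 + 272/w) = 2 + 272/w)
(W - 818*52)/(j(258) + 20084) = (-8382 - 818*52)/((2 + 272/258) + 20084) = (-8382 - 42536)/((2 + 272*(1/258)) + 20084) = -50918/((2 + 136/129) + 20084) = -50918/(394/129 + 20084) = -50918/2591230/129 = -50918*129/2591230 = -3284211/1295615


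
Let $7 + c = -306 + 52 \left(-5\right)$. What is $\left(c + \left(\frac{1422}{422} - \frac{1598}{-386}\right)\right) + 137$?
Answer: $- \frac{17449416}{40723} \approx -428.49$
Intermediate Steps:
$c = -573$ ($c = -7 + \left(-306 + 52 \left(-5\right)\right) = -7 - 566 = -573$)
$\left(c + \left(\frac{1422}{422} - \frac{1598}{-386}\right)\right) + 137 = \left(-573 + \left(\frac{1422}{422} - \frac{1598}{-386}\right)\right) + 137 = \left(-573 + \left(1422 \cdot \frac{1}{422} - - \frac{799}{193}\right)\right) + 137 = \left(-573 + \left(\frac{711}{211} + \frac{799}{193}\right)\right) + 137 = \left(-573 + \frac{305812}{40723}\right) + 137 = - \frac{23028467}{40723} + 137 = - \frac{17449416}{40723}$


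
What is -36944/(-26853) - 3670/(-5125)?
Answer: 57577702/27524325 ≈ 2.0919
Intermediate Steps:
-36944/(-26853) - 3670/(-5125) = -36944*(-1/26853) - 3670*(-1/5125) = 36944/26853 + 734/1025 = 57577702/27524325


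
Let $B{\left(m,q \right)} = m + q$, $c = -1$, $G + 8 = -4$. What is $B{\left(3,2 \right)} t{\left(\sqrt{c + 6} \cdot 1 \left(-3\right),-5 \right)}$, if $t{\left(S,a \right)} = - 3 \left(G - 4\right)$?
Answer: $240$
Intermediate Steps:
$G = -12$ ($G = -8 - 4 = -12$)
$t{\left(S,a \right)} = 48$ ($t{\left(S,a \right)} = - 3 \left(-12 - 4\right) = \left(-3\right) \left(-16\right) = 48$)
$B{\left(3,2 \right)} t{\left(\sqrt{c + 6} \cdot 1 \left(-3\right),-5 \right)} = \left(3 + 2\right) 48 = 5 \cdot 48 = 240$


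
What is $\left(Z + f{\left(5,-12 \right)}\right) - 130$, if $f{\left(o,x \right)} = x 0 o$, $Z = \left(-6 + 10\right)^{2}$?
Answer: $-114$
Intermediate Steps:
$Z = 16$ ($Z = 4^{2} = 16$)
$f{\left(o,x \right)} = 0$ ($f{\left(o,x \right)} = 0 o = 0$)
$\left(Z + f{\left(5,-12 \right)}\right) - 130 = \left(16 + 0\right) - 130 = 16 - 130 = -114$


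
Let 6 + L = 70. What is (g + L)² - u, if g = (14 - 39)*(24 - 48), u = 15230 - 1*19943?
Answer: 445609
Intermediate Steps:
L = 64 (L = -6 + 70 = 64)
u = -4713 (u = 15230 - 19943 = -4713)
g = 600 (g = -25*(-24) = 600)
(g + L)² - u = (600 + 64)² - 1*(-4713) = 664² + 4713 = 440896 + 4713 = 445609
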